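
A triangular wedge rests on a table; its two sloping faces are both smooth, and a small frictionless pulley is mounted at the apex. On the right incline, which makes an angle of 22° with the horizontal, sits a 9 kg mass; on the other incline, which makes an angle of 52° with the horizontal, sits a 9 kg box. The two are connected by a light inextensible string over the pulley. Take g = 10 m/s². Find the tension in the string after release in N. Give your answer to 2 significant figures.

52 N

Resolve each weight along its own incline: the 9 kg mass has component 9 × 10 × sin 22° = 33.715 N down its slope, and the 9 kg mass has 9 × 10 × sin 52° = 70.921 N down its slope.
The 9 kg side's 70.921 N exceeds the other side's 33.715 N, so that mass slides down and the 9 kg mass slides up. Taking that direction as positive, Newton's second law for the whole system gives 70.921 − 33.715 = (9 + 9) a, so a = 37.206 / 18 = 2.0670 m/s².
For the 9 kg mass (up-slope positive): T − 33.715 = 9 × 2.0670, so T = 52.318 N.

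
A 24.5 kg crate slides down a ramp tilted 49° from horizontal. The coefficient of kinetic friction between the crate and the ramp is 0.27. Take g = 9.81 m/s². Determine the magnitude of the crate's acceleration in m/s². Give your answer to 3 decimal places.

Resolving the weight along the incline: the component pulling the crate down the slope is mg sin 49° = 24.5 × 9.81 × 0.7547 = 181.388 N, and the normal force is N = mg cos 49° = 24.5 × 9.81 × 0.6561 = 157.690 N.
Kinetic friction acts up the slope with magnitude f = μN = 0.27 × 157.690 = 42.576 N.
Net force along the incline is 181.388 − 42.576 = 138.812 N, so a = 138.812 / 24.5 = 5.6658 m/s².

5.666 m/s²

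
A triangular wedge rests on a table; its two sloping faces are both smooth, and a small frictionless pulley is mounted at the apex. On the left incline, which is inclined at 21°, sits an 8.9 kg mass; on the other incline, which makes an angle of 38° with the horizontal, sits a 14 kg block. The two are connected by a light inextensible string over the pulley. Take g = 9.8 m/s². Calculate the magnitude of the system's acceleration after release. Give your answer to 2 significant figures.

2.3 m/s²

Resolve each weight along its own incline: the 8.9 kg mass has component 8.9 × 9.8 × sin 21° = 31.257 N down its slope, and the 14 kg mass has 14 × 9.8 × sin 38° = 84.469 N down its slope.
The 14 kg side's 84.469 N exceeds the other side's 31.257 N, so that mass slides down and the 8.9 kg mass slides up. Taking that direction as positive, Newton's second law for the whole system gives 84.469 − 31.257 = (8.9 + 14) a, so a = 53.212 / 22.9 = 2.3237 m/s².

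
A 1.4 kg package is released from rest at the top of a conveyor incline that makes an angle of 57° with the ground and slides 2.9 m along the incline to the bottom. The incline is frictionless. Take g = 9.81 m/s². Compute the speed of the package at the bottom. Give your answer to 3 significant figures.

6.91 m/s

The weight component along the incline is mg sin 57° = 11.518 N and the normal force is N = mg cos 57° = 7.480 N.
With no friction, a = g sin 57° = 8.2274 m/s².
Starting from rest over a distance of 2.9 m, v² = 2aL = 2 × 8.2274 × 2.9 = 47.7189, so v = 6.9079 m/s.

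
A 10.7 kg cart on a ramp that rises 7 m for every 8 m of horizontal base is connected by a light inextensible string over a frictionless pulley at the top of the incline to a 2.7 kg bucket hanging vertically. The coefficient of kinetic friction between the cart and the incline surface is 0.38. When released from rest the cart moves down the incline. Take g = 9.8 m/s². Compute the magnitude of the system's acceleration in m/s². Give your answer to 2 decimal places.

For the cart on the incline: the weight component along the slope is m₁g sin 41.19° = 10.7 × 9.8 × 0.6585 = 69.050 N and the normal force is N = m₁g cos 41.19° = 78.915 N.
Kinetic friction opposes the cart's motion down the incline: f = μN = 0.38 × 78.915 = 29.988 N acting up the slope.
Newton's second law for the cart (down-slope positive): 69.050 − 29.988 − T = 10.7 a. For the hanging bucket (upward positive): T − 2.7 × 9.8 = 2.7 a.
Adding the two equations eliminates T: 12.602 = 13.4 a, so a = 0.9404 m/s².

0.94 m/s²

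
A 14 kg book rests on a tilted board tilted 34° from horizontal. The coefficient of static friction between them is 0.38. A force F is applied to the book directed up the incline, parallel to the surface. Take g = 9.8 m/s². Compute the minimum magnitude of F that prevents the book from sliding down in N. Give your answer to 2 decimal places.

33.50 N

The normal force is N = mg cos 34° = 113.744 N. With F at its minimum the book is on the verge of sliding down, so static friction is at its maximum μ_s N = 0.38 × 113.744 = 43.223 N and acts up the slope.
Equilibrium along the incline: F + μ_s N = mg sin 34°, so F = 76.721 − 43.223 = 33.498 N.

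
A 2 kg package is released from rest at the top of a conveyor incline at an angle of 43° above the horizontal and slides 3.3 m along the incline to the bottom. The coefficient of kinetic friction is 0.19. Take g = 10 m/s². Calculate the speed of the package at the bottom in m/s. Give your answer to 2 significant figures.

The weight component along the incline is mg sin 43° = 13.640 N and the normal force is N = mg cos 43° = 14.627 N.
Friction up the slope is f = μN = 0.19 × 14.627 = 2.779 N, so the net downslope force is 13.640 − 2.779 = 10.861 N and a = 10.861 / 2 = 5.4305 m/s².
Starting from rest over a distance of 3.3 m, v² = 2aL = 2 × 5.4305 × 3.3 = 35.8413, so v = 5.9868 m/s.

6.0 m/s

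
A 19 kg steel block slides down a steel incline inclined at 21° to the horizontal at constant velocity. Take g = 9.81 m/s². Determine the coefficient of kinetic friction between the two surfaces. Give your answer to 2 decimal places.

0.38

At constant velocity the net force along the incline is zero: mg sin 21° = μ mg cos 21°.
So μ = tan 21° = 0.3584 / 0.9336 = 0.3839.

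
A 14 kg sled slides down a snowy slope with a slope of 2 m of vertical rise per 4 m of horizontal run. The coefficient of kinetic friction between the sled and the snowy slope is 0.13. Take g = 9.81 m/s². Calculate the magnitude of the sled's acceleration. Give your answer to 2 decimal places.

3.25 m/s²

Resolving the weight along the incline: the component pulling the sled down the slope is mg sin 26.57° = 14 × 9.81 × 0.4472 = 61.418 N, and the normal force is N = mg cos 26.57° = 14 × 9.81 × 0.8944 = 122.837 N.
Kinetic friction acts up the slope with magnitude f = μN = 0.13 × 122.837 = 15.969 N.
Net force along the incline is 61.418 − 15.969 = 45.449 N, so a = 45.449 / 14 = 3.2464 m/s².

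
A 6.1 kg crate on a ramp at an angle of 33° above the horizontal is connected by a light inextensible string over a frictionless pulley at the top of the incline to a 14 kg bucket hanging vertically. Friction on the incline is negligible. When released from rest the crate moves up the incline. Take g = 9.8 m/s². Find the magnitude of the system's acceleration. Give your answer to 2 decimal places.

For the crate on the incline: the weight component along the slope is m₁g sin 33° = 6.1 × 9.8 × 0.5446 = 32.556 N and the normal force is N = m₁g cos 33° = 50.136 N.
Newton's second law for the crate (up-slope positive): T − 32.556 = 6.1 a. For the hanging bucket (downward positive): 14 × 9.8 − T = 14 a.
Adding the two equations eliminates T: 104.644 = 20.1 a, so a = 5.2062 m/s².

5.21 m/s²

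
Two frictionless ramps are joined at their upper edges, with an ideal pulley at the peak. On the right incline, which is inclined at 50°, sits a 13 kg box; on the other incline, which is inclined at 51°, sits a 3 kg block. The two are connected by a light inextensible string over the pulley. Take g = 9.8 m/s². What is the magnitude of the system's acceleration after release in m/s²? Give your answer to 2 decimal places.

4.67 m/s²

Resolve each weight along its own incline: the 13 kg mass has component 13 × 9.8 × sin 50° = 97.594 N down its slope, and the 3 kg mass has 3 × 9.8 × sin 51° = 22.848 N down its slope.
The 13 kg side's 97.594 N exceeds the other side's 22.848 N, so that mass slides down and the 3 kg mass slides up. Taking that direction as positive, Newton's second law for the whole system gives 97.594 − 22.848 = (13 + 3) a, so a = 74.746 / 16 = 4.6716 m/s².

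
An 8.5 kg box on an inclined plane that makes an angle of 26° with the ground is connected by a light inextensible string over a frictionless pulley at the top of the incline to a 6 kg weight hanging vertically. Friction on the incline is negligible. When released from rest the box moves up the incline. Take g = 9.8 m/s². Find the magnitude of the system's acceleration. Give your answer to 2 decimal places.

1.54 m/s²

For the box on the incline: the weight component along the slope is m₁g sin 26° = 8.5 × 9.8 × 0.4384 = 36.519 N and the normal force is N = m₁g cos 26° = 74.870 N.
Newton's second law for the box (up-slope positive): T − 36.519 = 8.5 a. For the hanging weight (downward positive): 6 × 9.8 − T = 6 a.
Adding the two equations eliminates T: 22.281 = 14.5 a, so a = 1.5366 m/s².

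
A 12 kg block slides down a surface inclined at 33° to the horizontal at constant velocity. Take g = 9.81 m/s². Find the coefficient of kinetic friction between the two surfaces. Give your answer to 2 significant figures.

At constant velocity the net force along the incline is zero: mg sin 33° = μ mg cos 33°.
So μ = tan 33° = 0.5446 / 0.8387 = 0.6493.

0.65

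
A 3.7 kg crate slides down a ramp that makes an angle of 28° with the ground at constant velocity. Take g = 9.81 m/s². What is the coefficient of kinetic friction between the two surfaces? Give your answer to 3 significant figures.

At constant velocity the net force along the incline is zero: mg sin 28° = μ mg cos 28°.
So μ = tan 28° = 0.4695 / 0.8829 = 0.5318.

0.532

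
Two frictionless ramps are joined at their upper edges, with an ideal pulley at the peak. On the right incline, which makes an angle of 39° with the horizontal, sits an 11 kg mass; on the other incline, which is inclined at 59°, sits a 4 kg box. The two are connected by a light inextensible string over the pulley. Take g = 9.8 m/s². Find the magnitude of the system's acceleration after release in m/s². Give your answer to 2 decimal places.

2.28 m/s²

Resolve each weight along its own incline: the 11 kg mass has component 11 × 9.8 × sin 39° = 67.841 N down its slope, and the 4 kg mass has 4 × 9.8 × sin 59° = 33.601 N down its slope.
The 11 kg side's 67.841 N exceeds the other side's 33.601 N, so that mass slides down and the 4 kg mass slides up. Taking that direction as positive, Newton's second law for the whole system gives 67.841 − 33.601 = (11 + 4) a, so a = 34.240 / 15 = 2.2827 m/s².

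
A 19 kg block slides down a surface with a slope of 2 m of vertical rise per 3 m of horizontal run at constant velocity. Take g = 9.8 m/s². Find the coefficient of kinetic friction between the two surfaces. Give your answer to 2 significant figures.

0.67

At constant velocity the net force along the incline is zero: mg sin 33.69° = μ mg cos 33.69°.
So μ = tan 33.69° = 0.5547 / 0.8321 = 0.6666.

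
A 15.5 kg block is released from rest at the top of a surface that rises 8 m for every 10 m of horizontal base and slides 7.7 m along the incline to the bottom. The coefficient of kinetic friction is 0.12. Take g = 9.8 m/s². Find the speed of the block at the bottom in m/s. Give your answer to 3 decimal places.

The weight component along the incline is mg sin 38.66° = 94.891 N and the normal force is N = mg cos 38.66° = 118.614 N.
Friction up the slope is f = μN = 0.12 × 118.614 = 14.234 N, so the net downslope force is 94.891 − 14.234 = 80.657 N and a = 80.657 / 15.5 = 5.2037 m/s².
Starting from rest over a distance of 7.7 m, v² = 2aL = 2 × 5.2037 × 7.7 = 80.1370, so v = 8.9519 m/s.

8.952 m/s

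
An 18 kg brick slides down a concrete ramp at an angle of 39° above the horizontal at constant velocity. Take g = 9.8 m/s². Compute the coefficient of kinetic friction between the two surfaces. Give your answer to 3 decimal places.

0.810

At constant velocity the net force along the incline is zero: mg sin 39° = μ mg cos 39°.
So μ = tan 39° = 0.6293 / 0.7771 = 0.8098.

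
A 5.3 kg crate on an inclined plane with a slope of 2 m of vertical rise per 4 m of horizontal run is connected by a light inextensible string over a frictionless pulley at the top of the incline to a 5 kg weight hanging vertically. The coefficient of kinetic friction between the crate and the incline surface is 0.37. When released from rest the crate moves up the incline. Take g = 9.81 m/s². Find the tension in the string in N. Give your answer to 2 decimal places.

44.88 N

For the crate on the incline: the weight component along the slope is m₁g sin 26.57° = 5.3 × 9.81 × 0.4472 = 23.251 N and the normal force is N = m₁g cos 26.57° = 46.504 N.
Kinetic friction opposes the crate's motion up the incline: f = μN = 0.37 × 46.504 = 17.206 N acting down the slope.
Newton's second law for the crate (up-slope positive): T − 23.251 − 17.206 = 5.3 a. For the hanging weight (downward positive): 5 × 9.81 − T = 5 a.
Adding the two equations eliminates T: 8.593 = 10.3 a, so a = 0.8343 m/s².
Then from the hanging weight's equation, T = 5 × (9.81 − 0.8343) = 44.879 N.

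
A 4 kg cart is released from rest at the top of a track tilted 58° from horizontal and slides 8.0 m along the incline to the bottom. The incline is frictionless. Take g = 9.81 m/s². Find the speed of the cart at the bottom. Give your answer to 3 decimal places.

The weight component along the incline is mg sin 58° = 33.277 N and the normal force is N = mg cos 58° = 20.794 N.
With no friction, a = g sin 58° = 8.3194 m/s².
Starting from rest over a distance of 8.0 m, v² = 2aL = 2 × 8.3194 × 8.0 = 133.1104, so v = 11.5373 m/s.

11.537 m/s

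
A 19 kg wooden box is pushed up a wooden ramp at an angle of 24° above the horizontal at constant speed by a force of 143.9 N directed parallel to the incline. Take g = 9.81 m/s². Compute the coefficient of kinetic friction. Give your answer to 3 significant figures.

0.400

At constant speed ΣF = 0 along the incline. The applied 143.9 N acts up the slope; the weight component mg sin 24° = 75.812 N and kinetic friction μN both act down the slope.
So 143.9 = 75.812 + μ × 170.276, giving μ = (143.9 − 75.812) / 170.276 = 0.3999.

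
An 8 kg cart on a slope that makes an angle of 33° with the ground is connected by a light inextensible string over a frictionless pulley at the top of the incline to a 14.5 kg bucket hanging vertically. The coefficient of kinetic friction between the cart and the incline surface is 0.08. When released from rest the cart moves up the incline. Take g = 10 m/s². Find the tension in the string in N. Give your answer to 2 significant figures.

83 N

For the cart on the incline: the weight component along the slope is m₁g sin 33° = 8 × 10 × 0.5446 = 43.568 N and the normal force is N = m₁g cos 33° = 67.094 N.
Kinetic friction opposes the cart's motion up the incline: f = μN = 0.08 × 67.094 = 5.368 N acting down the slope.
Newton's second law for the cart (up-slope positive): T − 43.568 − 5.368 = 8 a. For the hanging bucket (downward positive): 14.5 × 10 − T = 14.5 a.
Adding the two equations eliminates T: 96.064 = 22.5 a, so a = 4.2695 m/s².
Then from the hanging bucket's equation, T = 14.5 × (10 − 4.2695) = 83.092 N.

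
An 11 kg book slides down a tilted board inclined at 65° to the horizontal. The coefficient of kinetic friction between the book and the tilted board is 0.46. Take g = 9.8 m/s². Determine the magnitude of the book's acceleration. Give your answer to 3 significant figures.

6.98 m/s²

Resolving the weight along the incline: the component pulling the book down the slope is mg sin 65° = 11 × 9.8 × 0.9063 = 97.699 N, and the normal force is N = mg cos 65° = 11 × 9.8 × 0.4226 = 45.556 N.
Kinetic friction acts up the slope with magnitude f = μN = 0.46 × 45.556 = 20.956 N.
Net force along the incline is 97.699 − 20.956 = 76.743 N, so a = 76.743 / 11 = 6.9766 m/s².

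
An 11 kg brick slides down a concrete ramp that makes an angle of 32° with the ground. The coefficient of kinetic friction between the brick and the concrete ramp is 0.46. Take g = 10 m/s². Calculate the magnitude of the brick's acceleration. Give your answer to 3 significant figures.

1.40 m/s²

Resolving the weight along the incline: the component pulling the brick down the slope is mg sin 32° = 11 × 10 × 0.5299 = 58.289 N, and the normal force is N = mg cos 32° = 11 × 10 × 0.8480 = 93.280 N.
Kinetic friction acts up the slope with magnitude f = μN = 0.46 × 93.280 = 42.909 N.
Net force along the incline is 58.289 − 42.909 = 15.380 N, so a = 15.380 / 11 = 1.3982 m/s².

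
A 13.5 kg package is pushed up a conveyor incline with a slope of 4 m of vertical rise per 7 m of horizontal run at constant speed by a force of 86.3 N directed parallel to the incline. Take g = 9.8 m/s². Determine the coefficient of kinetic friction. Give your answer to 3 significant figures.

At constant speed ΣF = 0 along the incline. The applied 86.3 N acts up the slope; the weight component mg sin 29.74° = 65.639 N and kinetic friction μN both act down the slope.
So 86.3 = 65.639 + μ × 114.869, giving μ = (86.3 − 65.639) / 114.869 = 0.1799.

0.180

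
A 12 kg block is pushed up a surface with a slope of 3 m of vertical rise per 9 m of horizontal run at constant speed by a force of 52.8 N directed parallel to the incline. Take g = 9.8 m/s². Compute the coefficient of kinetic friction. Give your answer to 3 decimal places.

0.140

At constant speed ΣF = 0 along the incline. The applied 52.8 N acts up the slope; the weight component mg sin 18.43° = 37.188 N and kinetic friction μN both act down the slope.
So 52.8 = 37.188 + μ × 111.565, giving μ = (52.8 − 37.188) / 111.565 = 0.1399.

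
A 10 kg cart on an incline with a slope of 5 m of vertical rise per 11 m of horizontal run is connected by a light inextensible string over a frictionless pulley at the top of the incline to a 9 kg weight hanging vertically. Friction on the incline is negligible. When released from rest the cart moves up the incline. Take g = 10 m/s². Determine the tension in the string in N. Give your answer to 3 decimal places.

For the cart on the incline: the weight component along the slope is m₁g sin 24.44° = 10 × 10 × 0.4138 = 41.380 N and the normal force is N = m₁g cos 24.44° = 91.037 N.
Newton's second law for the cart (up-slope positive): T − 41.380 = 10 a. For the hanging weight (downward positive): 9 × 10 − T = 9 a.
Adding the two equations eliminates T: 48.620 = 19 a, so a = 2.5589 m/s².
Then from the hanging weight's equation, T = 9 × (10 − 2.5589) = 66.970 N.

66.970 N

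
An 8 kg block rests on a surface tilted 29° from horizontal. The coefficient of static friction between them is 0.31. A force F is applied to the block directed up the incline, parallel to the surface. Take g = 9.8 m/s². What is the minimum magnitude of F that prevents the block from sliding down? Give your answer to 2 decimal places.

The normal force is N = mg cos 29° = 68.570 N. With F at its minimum the block is on the verge of sliding down, so static friction is at its maximum μ_s N = 0.31 × 68.570 = 21.257 N and acts up the slope.
Equilibrium along the incline: F + μ_s N = mg sin 29°, so F = 38.009 − 21.257 = 16.752 N.

16.75 N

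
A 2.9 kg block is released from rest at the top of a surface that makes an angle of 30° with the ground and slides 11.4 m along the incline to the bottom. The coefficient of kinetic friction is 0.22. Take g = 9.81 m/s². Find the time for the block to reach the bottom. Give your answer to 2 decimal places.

2.74 s

The weight component along the incline is mg sin 30° = 14.224 N and the normal force is N = mg cos 30° = 24.638 N.
Friction up the slope is f = μN = 0.22 × 24.638 = 5.420 N, so the net downslope force is 14.224 − 5.420 = 8.804 N and a = 8.804 / 2.9 = 3.0359 m/s².
Starting from rest, L = ½at², so t = √(2L/a) = √(2 × 11.4 / 3.0359) = 2.7405 s.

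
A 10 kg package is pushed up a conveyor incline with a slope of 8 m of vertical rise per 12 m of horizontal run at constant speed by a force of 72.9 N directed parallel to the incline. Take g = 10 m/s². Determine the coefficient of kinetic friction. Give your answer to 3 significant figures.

0.209

At constant speed ΣF = 0 along the incline. The applied 72.9 N acts up the slope; the weight component mg sin 33.69° = 55.470 N and kinetic friction μN both act down the slope.
So 72.9 = 55.470 + μ × 83.205, giving μ = (72.9 − 55.470) / 83.205 = 0.2095.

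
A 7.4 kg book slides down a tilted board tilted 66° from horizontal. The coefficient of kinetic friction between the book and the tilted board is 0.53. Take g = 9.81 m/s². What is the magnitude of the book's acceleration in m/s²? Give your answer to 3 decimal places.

Resolving the weight along the incline: the component pulling the book down the slope is mg sin 66° = 7.4 × 9.81 × 0.9135 = 66.315 N, and the normal force is N = mg cos 66° = 7.4 × 9.81 × 0.4067 = 29.524 N.
Kinetic friction acts up the slope with magnitude f = μN = 0.53 × 29.524 = 15.648 N.
Net force along the incline is 66.315 − 15.648 = 50.667 N, so a = 50.667 / 7.4 = 6.8469 m/s².

6.847 m/s²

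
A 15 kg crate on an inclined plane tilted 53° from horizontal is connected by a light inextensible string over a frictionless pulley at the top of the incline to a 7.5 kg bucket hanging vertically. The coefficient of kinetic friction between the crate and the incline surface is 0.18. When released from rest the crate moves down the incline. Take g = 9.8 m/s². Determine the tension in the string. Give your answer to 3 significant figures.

82.8 N

For the crate on the incline: the weight component along the slope is m₁g sin 53° = 15 × 9.8 × 0.7986 = 117.394 N and the normal force is N = m₁g cos 53° = 88.467 N.
Kinetic friction opposes the crate's motion down the incline: f = μN = 0.18 × 88.467 = 15.924 N acting up the slope.
Newton's second law for the crate (down-slope positive): 117.394 − 15.924 − T = 15 a. For the hanging bucket (upward positive): T − 7.5 × 9.8 = 7.5 a.
Adding the two equations eliminates T: 27.970 = 22.5 a, so a = 1.2431 m/s².
Then from the hanging bucket's equation, T = 7.5 × (9.8 + 1.2431) = 82.823 N.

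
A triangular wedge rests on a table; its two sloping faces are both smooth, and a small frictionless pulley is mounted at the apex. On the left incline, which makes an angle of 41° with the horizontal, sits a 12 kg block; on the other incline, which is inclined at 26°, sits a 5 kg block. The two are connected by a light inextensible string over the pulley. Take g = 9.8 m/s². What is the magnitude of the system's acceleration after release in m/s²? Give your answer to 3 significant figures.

3.27 m/s²

Resolve each weight along its own incline: the 12 kg mass has component 12 × 9.8 × sin 41° = 77.153 N down its slope, and the 5 kg mass has 5 × 9.8 × sin 26° = 21.480 N down its slope.
The 12 kg side's 77.153 N exceeds the other side's 21.480 N, so that mass slides down and the 5 kg mass slides up. Taking that direction as positive, Newton's second law for the whole system gives 77.153 − 21.480 = (12 + 5) a, so a = 55.673 / 17 = 3.2749 m/s².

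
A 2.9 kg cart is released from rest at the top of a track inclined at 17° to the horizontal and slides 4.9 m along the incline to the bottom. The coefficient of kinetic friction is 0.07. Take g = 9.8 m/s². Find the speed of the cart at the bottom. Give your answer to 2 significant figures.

The weight component along the incline is mg sin 17° = 8.309 N and the normal force is N = mg cos 17° = 27.178 N.
Friction up the slope is f = μN = 0.07 × 27.178 = 1.902 N, so the net downslope force is 8.309 − 1.902 = 6.407 N and a = 6.407 / 2.9 = 2.2093 m/s².
Starting from rest over a distance of 4.9 m, v² = 2aL = 2 × 2.2093 × 4.9 = 21.6511, so v = 4.6531 m/s.

4.7 m/s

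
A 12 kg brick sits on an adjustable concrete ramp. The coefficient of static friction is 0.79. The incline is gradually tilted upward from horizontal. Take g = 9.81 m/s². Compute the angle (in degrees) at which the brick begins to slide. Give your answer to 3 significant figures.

38.3°

At the threshold of sliding, static friction is at its maximum μ_s N and exactly balances the weight component along the incline: mg sin θ = μ_s mg cos θ.
Hence tan θ = μ_s = 0.79, so θ = arctan(0.79) = 38.3087°.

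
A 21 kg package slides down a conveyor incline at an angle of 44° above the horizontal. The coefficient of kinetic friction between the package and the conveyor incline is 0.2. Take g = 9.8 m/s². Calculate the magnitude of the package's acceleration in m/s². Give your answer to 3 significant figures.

5.40 m/s²

Resolving the weight along the incline: the component pulling the package down the slope is mg sin 44° = 21 × 9.8 × 0.6947 = 142.969 N, and the normal force is N = mg cos 44° = 21 × 9.8 × 0.7193 = 148.032 N.
Kinetic friction acts up the slope with magnitude f = μN = 0.2 × 148.032 = 29.606 N.
Net force along the incline is 142.969 − 29.606 = 113.363 N, so a = 113.363 / 21 = 5.3982 m/s².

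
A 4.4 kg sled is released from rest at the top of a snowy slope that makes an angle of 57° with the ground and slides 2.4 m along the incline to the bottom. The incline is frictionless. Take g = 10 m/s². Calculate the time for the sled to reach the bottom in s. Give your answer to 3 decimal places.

0.757 s

The weight component along the incline is mg sin 57° = 36.902 N and the normal force is N = mg cos 57° = 23.964 N.
With no friction, a = g sin 57° = 8.3867 m/s².
Starting from rest, L = ½at², so t = √(2L/a) = √(2 × 2.4 / 8.3867) = 0.7565 s.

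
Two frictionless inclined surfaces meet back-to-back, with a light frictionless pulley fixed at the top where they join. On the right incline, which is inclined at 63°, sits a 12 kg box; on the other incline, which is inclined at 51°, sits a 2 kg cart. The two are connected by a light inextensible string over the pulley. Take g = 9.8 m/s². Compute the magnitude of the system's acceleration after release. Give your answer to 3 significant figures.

Resolve each weight along its own incline: the 12 kg mass has component 12 × 9.8 × sin 63° = 104.782 N down its slope, and the 2 kg mass has 2 × 9.8 × sin 51° = 15.232 N down its slope.
The 12 kg side's 104.782 N exceeds the other side's 15.232 N, so that mass slides down and the 2 kg mass slides up. Taking that direction as positive, Newton's second law for the whole system gives 104.782 − 15.232 = (12 + 2) a, so a = 89.550 / 14 = 6.3964 m/s².

6.40 m/s²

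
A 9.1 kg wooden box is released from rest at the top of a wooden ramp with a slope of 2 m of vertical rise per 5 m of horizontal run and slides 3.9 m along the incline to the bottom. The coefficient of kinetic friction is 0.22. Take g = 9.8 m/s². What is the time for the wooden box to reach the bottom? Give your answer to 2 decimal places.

The weight component along the incline is mg sin 21.80° = 33.121 N and the normal force is N = mg cos 21.80° = 82.802 N.
Friction up the slope is f = μN = 0.22 × 82.802 = 18.216 N, so the net downslope force is 33.121 − 18.216 = 14.905 N and a = 14.905 / 9.1 = 1.6379 m/s².
Starting from rest, L = ½at², so t = √(2L/a) = √(2 × 3.9 / 1.6379) = 2.1822 s.

2.18 s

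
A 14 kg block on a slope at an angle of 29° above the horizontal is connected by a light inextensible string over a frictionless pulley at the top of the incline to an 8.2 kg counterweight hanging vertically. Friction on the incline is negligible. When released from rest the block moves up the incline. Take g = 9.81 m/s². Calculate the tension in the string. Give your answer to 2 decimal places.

For the block on the incline: the weight component along the slope is m₁g sin 29° = 14 × 9.81 × 0.4848 = 66.582 N and the normal force is N = m₁g cos 29° = 120.120 N.
Newton's second law for the block (up-slope positive): T − 66.582 = 14 a. For the hanging counterweight (downward positive): 8.2 × 9.81 − T = 8.2 a.
Adding the two equations eliminates T: 13.860 = 22.2 a, so a = 0.6243 m/s².
Then from the hanging counterweight's equation, T = 8.2 × (9.81 − 0.6243) = 75.323 N.

75.32 N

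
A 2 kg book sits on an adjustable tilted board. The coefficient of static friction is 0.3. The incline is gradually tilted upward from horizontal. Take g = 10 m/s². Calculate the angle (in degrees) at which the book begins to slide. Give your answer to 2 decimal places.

16.70°

At the threshold of sliding, static friction is at its maximum μ_s N and exactly balances the weight component along the incline: mg sin θ = μ_s mg cos θ.
Hence tan θ = μ_s = 0.3, so θ = arctan(0.3) = 16.6992°.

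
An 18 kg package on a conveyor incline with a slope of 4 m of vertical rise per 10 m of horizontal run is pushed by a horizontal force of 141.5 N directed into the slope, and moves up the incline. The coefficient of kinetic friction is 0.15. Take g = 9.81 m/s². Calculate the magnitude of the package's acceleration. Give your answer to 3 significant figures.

1.85 m/s²

The horizontal push has components F cos 21.80° = 141.5 × 0.9285 = 131.383 N up the incline and F sin 21.80° = 141.5 × 0.3714 = 52.553 N pressing into the surface.
The normal force is therefore N = mg cos 21.80° + F sin 21.80° = 163.955 + 52.553 = 216.508 N, and kinetic friction down the slope is μN = 0.15 × 216.508 = 32.476 N.
Along the incline: F cos 21.80° − mg sin 21.80° − μN = ma, so 131.383 − 65.582 − 32.476 = 18 a, giving a = 1.8514 m/s².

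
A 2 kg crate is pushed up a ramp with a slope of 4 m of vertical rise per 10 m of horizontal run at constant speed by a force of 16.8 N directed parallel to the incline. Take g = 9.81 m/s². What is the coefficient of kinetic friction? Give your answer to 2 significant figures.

0.52

At constant speed ΣF = 0 along the incline. The applied 16.8 N acts up the slope; the weight component mg sin 21.80° = 7.287 N and kinetic friction μN both act down the slope.
So 16.8 = 7.287 + μ × 18.217, giving μ = (16.8 − 7.287) / 18.217 = 0.5222.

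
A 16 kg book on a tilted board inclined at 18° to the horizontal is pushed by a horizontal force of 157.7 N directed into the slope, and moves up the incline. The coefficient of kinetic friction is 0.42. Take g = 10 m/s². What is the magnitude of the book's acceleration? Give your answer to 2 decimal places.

The horizontal push has components F cos 18° = 157.7 × 0.9511 = 149.988 N up the incline and F sin 18° = 157.7 × 0.3090 = 48.729 N pressing into the surface.
The normal force is therefore N = mg cos 18° + F sin 18° = 152.176 + 48.729 = 200.905 N, and kinetic friction down the slope is μN = 0.42 × 200.905 = 84.380 N.
Along the incline: F cos 18° − mg sin 18° − μN = ma, so 149.988 − 49.440 − 84.380 = 16 a, giving a = 1.0105 m/s².

1.01 m/s²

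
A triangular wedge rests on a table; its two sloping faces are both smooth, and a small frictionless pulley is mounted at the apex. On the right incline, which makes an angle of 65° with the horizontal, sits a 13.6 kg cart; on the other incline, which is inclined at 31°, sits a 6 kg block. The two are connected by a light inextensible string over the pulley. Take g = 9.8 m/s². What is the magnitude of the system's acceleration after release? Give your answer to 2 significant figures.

Resolve each weight along its own incline: the 13.6 kg mass has component 13.6 × 9.8 × sin 65° = 120.793 N down its slope, and the 6 kg mass has 6 × 9.8 × sin 31° = 30.284 N down its slope.
The 13.6 kg side's 120.793 N exceeds the other side's 30.284 N, so that mass slides down and the 6 kg mass slides up. Taking that direction as positive, Newton's second law for the whole system gives 120.793 − 30.284 = (13.6 + 6) a, so a = 90.509 / 19.6 = 4.6178 m/s².

4.6 m/s²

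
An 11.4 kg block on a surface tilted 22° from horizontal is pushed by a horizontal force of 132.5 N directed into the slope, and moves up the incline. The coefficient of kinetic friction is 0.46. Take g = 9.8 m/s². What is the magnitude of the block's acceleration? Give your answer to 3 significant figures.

The horizontal push has components F cos 22° = 132.5 × 0.9272 = 122.854 N up the incline and F sin 22° = 132.5 × 0.3746 = 49.634 N pressing into the surface.
The normal force is therefore N = mg cos 22° + F sin 22° = 103.587 + 49.634 = 153.221 N, and kinetic friction down the slope is μN = 0.46 × 153.221 = 70.482 N.
Along the incline: F cos 22° − mg sin 22° − μN = ma, so 122.854 − 41.850 − 70.482 = 11.4 a, giving a = 0.9230 m/s².

0.923 m/s²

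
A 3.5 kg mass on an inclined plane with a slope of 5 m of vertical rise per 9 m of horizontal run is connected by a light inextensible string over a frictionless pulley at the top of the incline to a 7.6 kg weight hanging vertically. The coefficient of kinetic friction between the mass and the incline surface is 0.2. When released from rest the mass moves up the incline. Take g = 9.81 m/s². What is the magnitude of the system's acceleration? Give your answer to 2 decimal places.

4.67 m/s²

For the mass on the incline: the weight component along the slope is m₁g sin 29.05° = 3.5 × 9.81 × 0.4856 = 16.673 N and the normal force is N = m₁g cos 29.05° = 30.014 N.
Kinetic friction opposes the mass's motion up the incline: f = μN = 0.2 × 30.014 = 6.003 N acting down the slope.
Newton's second law for the mass (up-slope positive): T − 16.673 − 6.003 = 3.5 a. For the hanging weight (downward positive): 7.6 × 9.81 − T = 7.6 a.
Adding the two equations eliminates T: 51.880 = 11.1 a, so a = 4.6739 m/s².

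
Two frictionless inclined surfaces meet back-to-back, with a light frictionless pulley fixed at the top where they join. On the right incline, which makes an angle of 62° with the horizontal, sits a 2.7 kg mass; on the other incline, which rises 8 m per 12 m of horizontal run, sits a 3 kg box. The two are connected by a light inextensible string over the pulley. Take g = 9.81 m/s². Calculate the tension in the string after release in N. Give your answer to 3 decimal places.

Resolve each weight along its own incline: the 2.7 kg mass has component 2.7 × 9.81 × sin 62° = 23.387 N down its slope, and the 3 kg mass has 3 × 9.81 × sin 33.69° = 16.325 N down its slope.
The 2.7 kg side's 23.387 N exceeds the other side's 16.325 N, so that mass slides down and the 3 kg mass slides up. Taking that direction as positive, Newton's second law for the whole system gives 23.387 − 16.325 = (2.7 + 3) a, so a = 7.062 / 5.7 = 1.2389 m/s².
For the 3 kg mass (up-slope positive): T − 16.325 = 3 × 1.2389, so T = 20.042 N.

20.042 N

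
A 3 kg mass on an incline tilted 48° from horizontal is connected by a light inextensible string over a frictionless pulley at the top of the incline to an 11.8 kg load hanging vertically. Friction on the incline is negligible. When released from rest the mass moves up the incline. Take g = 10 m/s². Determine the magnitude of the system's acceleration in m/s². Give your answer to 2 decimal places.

For the mass on the incline: the weight component along the slope is m₁g sin 48° = 3 × 10 × 0.7431 = 22.293 N and the normal force is N = m₁g cos 48° = 20.074 N.
Newton's second law for the mass (up-slope positive): T − 22.293 = 3 a. For the hanging load (downward positive): 11.8 × 10 − T = 11.8 a.
Adding the two equations eliminates T: 95.707 = 14.8 a, so a = 6.4667 m/s².

6.47 m/s²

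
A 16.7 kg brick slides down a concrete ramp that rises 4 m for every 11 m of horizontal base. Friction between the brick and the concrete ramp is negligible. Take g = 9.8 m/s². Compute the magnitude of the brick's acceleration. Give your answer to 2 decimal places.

3.35 m/s²

Resolving the weight along the incline: the component pulling the brick down the slope is mg sin 19.98° = 16.7 × 9.8 × 0.3417 = 55.923 N, and the normal force is N = mg cos 19.98° = 16.7 × 9.8 × 0.9398 = 153.808 N.
With no friction the net force along the incline is 55.923 N, so a = g sin 19.98° = 55.923 / 16.7 = 3.3487 m/s².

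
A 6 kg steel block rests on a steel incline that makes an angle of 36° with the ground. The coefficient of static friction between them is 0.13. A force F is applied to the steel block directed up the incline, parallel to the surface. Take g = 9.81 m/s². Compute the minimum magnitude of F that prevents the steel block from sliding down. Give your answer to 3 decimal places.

The normal force is N = mg cos 36° = 47.619 N. With F at its minimum the steel block is on the verge of sliding down, so static friction is at its maximum μ_s N = 0.13 × 47.619 = 6.190 N and acts up the slope.
Equilibrium along the incline: F + μ_s N = mg sin 36°, so F = 34.597 − 6.190 = 28.407 N.

28.407 N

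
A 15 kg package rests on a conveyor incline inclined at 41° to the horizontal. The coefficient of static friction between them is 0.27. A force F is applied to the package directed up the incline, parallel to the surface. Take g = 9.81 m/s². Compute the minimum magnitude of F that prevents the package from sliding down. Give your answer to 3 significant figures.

The normal force is N = mg cos 41° = 111.056 N. With F at its minimum the package is on the verge of sliding down, so static friction is at its maximum μ_s N = 0.27 × 111.056 = 29.985 N and acts up the slope.
Equilibrium along the incline: F + μ_s N = mg sin 41°, so F = 96.539 − 29.985 = 66.554 N.

66.6 N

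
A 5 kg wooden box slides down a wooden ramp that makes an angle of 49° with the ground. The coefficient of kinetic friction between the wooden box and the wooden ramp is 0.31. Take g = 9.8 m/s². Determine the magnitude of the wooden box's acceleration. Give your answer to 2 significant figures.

Resolving the weight along the incline: the component pulling the wooden box down the slope is mg sin 49° = 5 × 9.8 × 0.7547 = 36.980 N, and the normal force is N = mg cos 49° = 5 × 9.8 × 0.6561 = 32.149 N.
Kinetic friction acts up the slope with magnitude f = μN = 0.31 × 32.149 = 9.966 N.
Net force along the incline is 36.980 − 9.966 = 27.014 N, so a = 27.014 / 5 = 5.4028 m/s².

5.4 m/s²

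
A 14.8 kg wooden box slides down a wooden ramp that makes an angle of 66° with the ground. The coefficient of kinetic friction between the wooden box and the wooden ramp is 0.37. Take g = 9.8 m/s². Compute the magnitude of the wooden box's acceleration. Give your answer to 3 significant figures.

7.48 m/s²

Resolving the weight along the incline: the component pulling the wooden box down the slope is mg sin 66° = 14.8 × 9.8 × 0.9135 = 132.494 N, and the normal force is N = mg cos 66° = 14.8 × 9.8 × 0.4067 = 58.988 N.
Kinetic friction acts up the slope with magnitude f = μN = 0.37 × 58.988 = 21.826 N.
Net force along the incline is 132.494 − 21.826 = 110.668 N, so a = 110.668 / 14.8 = 7.4776 m/s².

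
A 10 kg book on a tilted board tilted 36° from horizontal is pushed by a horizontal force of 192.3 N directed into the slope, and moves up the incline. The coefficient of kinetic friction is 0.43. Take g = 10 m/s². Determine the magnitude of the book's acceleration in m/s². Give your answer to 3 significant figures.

The horizontal push has components F cos 36° = 192.3 × 0.8090 = 155.571 N up the incline and F sin 36° = 192.3 × 0.5878 = 113.034 N pressing into the surface.
The normal force is therefore N = mg cos 36° + F sin 36° = 80.900 + 113.034 = 193.934 N, and kinetic friction down the slope is μN = 0.43 × 193.934 = 83.392 N.
Along the incline: F cos 36° − mg sin 36° − μN = ma, so 155.571 − 58.780 − 83.392 = 10 a, giving a = 1.3399 m/s².

1.34 m/s²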